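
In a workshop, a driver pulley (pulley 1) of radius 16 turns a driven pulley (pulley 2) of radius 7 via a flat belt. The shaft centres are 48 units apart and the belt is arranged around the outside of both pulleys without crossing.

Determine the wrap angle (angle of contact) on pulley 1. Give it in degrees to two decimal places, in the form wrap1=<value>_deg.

wrap1=201.61_deg

open belt: β = asin((r2−r1)/C) = asin(-9/48) = -10.8069°
wrap1 = π − 2β = 201.6138°
wrap2 = π + 2β = 158.3862°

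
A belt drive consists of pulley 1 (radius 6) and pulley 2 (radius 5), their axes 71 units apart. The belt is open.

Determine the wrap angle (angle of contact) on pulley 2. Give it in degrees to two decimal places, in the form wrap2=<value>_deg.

wrap2=178.39_deg

open belt: β = asin((r2−r1)/C) = asin(-1/71) = -0.8070°
wrap1 = π − 2β = 181.6140°
wrap2 = π + 2β = 178.3860°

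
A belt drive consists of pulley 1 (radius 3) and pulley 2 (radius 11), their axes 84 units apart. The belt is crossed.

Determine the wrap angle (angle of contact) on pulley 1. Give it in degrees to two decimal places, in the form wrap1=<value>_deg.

crossed belt: β = asin((r1+r2)/C) = asin(14/84) = 9.5941°
wrap1 = wrap2 = π + 2β = 199.1881°

wrap1=199.19_deg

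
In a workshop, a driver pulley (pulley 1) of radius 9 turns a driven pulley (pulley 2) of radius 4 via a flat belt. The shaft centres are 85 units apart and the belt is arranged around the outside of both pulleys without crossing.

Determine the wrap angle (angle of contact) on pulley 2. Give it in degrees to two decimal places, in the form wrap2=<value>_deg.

wrap2=173.26_deg

open belt: β = asin((r2−r1)/C) = asin(-5/85) = -3.3723°
wrap1 = π − 2β = 186.7446°
wrap2 = π + 2β = 173.2554°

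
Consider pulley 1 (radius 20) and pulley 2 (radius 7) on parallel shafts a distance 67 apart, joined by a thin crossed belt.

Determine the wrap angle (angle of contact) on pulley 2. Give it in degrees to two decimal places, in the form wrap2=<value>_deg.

crossed belt: β = asin((r1+r2)/C) = asin(27/67) = 23.7649°
wrap1 = wrap2 = π + 2β = 227.5298°

wrap2=227.53_deg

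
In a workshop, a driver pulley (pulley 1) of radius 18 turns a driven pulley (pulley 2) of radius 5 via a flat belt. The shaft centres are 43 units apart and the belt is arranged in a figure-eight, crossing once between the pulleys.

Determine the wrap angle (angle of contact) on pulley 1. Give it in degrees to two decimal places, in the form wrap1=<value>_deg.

wrap1=244.67_deg

crossed belt: β = asin((r1+r2)/C) = asin(23/43) = 32.3360°
wrap1 = wrap2 = π + 2β = 244.6721°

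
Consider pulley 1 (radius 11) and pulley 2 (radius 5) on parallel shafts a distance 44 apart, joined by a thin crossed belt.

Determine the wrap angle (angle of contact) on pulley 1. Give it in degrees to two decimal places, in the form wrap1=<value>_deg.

crossed belt: β = asin((r1+r2)/C) = asin(16/44) = 21.3237°
wrap1 = wrap2 = π + 2β = 222.6474°

wrap1=222.65_deg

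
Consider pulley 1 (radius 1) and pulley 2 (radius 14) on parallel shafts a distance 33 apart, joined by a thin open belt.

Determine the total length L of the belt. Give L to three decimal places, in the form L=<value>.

L=118.315

open belt: β = asin((r2−r1)/C) = asin(13/33) = 23.1998°
wrap1 = π − 2β = 133.6003°
wrap2 = π + 2β = 226.3997°
tangent length = C·cosβ = 30.3315
L = r1·wrap1 + r2·wrap2 + 2·C·cosβ = 1·2.3318 + 14·3.9514 + 2·30.3315 = 118.3146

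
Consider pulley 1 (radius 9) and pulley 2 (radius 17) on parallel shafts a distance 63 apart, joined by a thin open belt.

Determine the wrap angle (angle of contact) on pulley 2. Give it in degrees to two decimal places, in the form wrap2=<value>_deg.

wrap2=194.59_deg

open belt: β = asin((r2−r1)/C) = asin(8/63) = 7.2954°
wrap1 = π − 2β = 165.4093°
wrap2 = π + 2β = 194.5907°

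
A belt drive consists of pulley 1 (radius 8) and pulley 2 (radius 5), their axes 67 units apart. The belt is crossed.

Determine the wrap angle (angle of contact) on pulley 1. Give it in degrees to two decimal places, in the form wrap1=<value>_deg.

crossed belt: β = asin((r1+r2)/C) = asin(13/67) = 11.1881°
wrap1 = wrap2 = π + 2β = 202.3761°

wrap1=202.38_deg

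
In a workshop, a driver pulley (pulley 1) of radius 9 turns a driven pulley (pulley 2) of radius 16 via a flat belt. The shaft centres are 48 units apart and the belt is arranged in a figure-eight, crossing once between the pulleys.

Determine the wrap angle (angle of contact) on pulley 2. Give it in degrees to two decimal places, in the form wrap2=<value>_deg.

wrap2=242.78_deg

crossed belt: β = asin((r1+r2)/C) = asin(25/48) = 31.3882°
wrap1 = wrap2 = π + 2β = 242.7763°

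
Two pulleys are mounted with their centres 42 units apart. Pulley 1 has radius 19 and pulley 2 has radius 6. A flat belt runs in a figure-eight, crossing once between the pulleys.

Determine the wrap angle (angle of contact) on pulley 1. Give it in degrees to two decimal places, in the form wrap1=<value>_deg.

wrap1=253.06_deg

crossed belt: β = asin((r1+r2)/C) = asin(25/42) = 36.5296°
wrap1 = wrap2 = π + 2β = 253.0592°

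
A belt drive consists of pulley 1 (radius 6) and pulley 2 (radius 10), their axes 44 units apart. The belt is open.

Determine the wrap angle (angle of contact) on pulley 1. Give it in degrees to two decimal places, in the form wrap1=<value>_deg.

open belt: β = asin((r2−r1)/C) = asin(4/44) = 5.2159°
wrap1 = π − 2β = 169.5682°
wrap2 = π + 2β = 190.4318°

wrap1=169.57_deg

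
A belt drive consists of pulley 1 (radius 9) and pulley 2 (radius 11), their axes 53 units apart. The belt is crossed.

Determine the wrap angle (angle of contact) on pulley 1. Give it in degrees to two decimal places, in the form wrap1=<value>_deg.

wrap1=224.34_deg

crossed belt: β = asin((r1+r2)/C) = asin(20/53) = 22.1702°
wrap1 = wrap2 = π + 2β = 224.3403°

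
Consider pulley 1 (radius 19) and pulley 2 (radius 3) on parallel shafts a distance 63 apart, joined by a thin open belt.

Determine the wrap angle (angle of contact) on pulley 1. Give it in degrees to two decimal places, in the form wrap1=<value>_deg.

wrap1=209.42_deg

open belt: β = asin((r2−r1)/C) = asin(-16/63) = -14.7125°
wrap1 = π − 2β = 209.4249°
wrap2 = π + 2β = 150.5751°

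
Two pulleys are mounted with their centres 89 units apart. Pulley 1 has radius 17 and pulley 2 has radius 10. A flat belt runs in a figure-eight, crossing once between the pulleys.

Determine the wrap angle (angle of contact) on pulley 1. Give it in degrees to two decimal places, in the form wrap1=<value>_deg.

crossed belt: β = asin((r1+r2)/C) = asin(27/89) = 17.6602°
wrap1 = wrap2 = π + 2β = 215.3203°

wrap1=215.32_deg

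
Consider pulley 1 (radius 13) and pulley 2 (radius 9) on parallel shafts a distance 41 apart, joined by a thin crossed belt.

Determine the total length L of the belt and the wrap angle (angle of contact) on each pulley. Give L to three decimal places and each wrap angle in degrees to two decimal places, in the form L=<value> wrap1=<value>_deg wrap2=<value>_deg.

crossed belt: β = asin((r1+r2)/C) = asin(22/41) = 32.4515°
wrap1 = wrap2 = π + 2β = 244.9030°
tangent length = C·cosβ = 34.5977
L = (r1+r2)·wrap + 2·C·cosβ = 22·4.2744 + 2·34.5977 = 163.2314

L=163.231 wrap1=244.90_deg wrap2=244.90_deg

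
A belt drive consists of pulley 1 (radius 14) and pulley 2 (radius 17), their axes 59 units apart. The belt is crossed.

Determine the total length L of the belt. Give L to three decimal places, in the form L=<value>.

crossed belt: β = asin((r1+r2)/C) = asin(31/59) = 31.6968°
wrap1 = wrap2 = π + 2β = 243.3935°
tangent length = C·cosβ = 50.1996
L = (r1+r2)·wrap + 2·C·cosβ = 31·4.2480 + 2·50.1996 = 232.0878

L=232.088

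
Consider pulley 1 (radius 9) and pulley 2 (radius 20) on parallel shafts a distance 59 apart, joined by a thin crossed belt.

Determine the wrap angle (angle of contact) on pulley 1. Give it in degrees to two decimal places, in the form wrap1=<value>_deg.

wrap1=238.88_deg

crossed belt: β = asin((r1+r2)/C) = asin(29/59) = 29.4409°
wrap1 = wrap2 = π + 2β = 238.8818°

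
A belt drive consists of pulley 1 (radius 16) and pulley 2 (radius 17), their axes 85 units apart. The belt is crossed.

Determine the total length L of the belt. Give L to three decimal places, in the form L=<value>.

crossed belt: β = asin((r1+r2)/C) = asin(33/85) = 22.8447°
wrap1 = wrap2 = π + 2β = 225.6895°
tangent length = C·cosβ = 78.3326
L = (r1+r2)·wrap + 2·C·cosβ = 33·3.9390 + 2·78.3326 = 286.6531

L=286.653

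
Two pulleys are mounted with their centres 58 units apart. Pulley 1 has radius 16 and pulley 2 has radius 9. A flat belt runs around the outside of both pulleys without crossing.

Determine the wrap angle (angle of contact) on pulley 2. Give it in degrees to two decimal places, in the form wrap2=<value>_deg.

open belt: β = asin((r2−r1)/C) = asin(-7/58) = -6.9319°
wrap1 = π − 2β = 193.8638°
wrap2 = π + 2β = 166.1362°

wrap2=166.14_deg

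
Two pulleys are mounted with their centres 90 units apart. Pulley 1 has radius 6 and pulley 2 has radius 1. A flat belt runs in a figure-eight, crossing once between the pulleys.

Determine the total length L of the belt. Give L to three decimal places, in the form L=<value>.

crossed belt: β = asin((r1+r2)/C) = asin(7/90) = 4.4608°
wrap1 = wrap2 = π + 2β = 188.9217°
tangent length = C·cosβ = 89.7274
L = (r1+r2)·wrap + 2·C·cosβ = 7·3.2973 + 2·89.7274 = 202.5359

L=202.536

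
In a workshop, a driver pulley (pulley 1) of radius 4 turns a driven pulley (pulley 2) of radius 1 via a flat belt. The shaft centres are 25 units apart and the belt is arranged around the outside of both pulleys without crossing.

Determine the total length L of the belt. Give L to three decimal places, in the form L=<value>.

L=66.068

open belt: β = asin((r2−r1)/C) = asin(-3/25) = -6.8921°
wrap1 = π − 2β = 193.7842°
wrap2 = π + 2β = 166.2158°
tangent length = C·cosβ = 24.8193
L = r1·wrap1 + r2·wrap2 + 2·C·cosβ = 4·3.3822 + 1·2.9010 + 2·24.8193 = 66.0684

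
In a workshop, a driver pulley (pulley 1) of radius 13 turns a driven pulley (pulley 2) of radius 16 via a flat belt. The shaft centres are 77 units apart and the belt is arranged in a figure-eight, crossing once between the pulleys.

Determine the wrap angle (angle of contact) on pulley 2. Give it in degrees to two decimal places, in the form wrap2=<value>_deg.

crossed belt: β = asin((r1+r2)/C) = asin(29/77) = 22.1247°
wrap1 = wrap2 = π + 2β = 224.2494°

wrap2=224.25_deg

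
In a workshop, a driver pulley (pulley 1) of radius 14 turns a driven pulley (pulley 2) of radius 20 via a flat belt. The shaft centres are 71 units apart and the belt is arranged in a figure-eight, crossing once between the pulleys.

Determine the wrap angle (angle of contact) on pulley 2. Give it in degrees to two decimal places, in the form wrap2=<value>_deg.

crossed belt: β = asin((r1+r2)/C) = asin(34/71) = 28.6118°
wrap1 = wrap2 = π + 2β = 237.2237°

wrap2=237.22_deg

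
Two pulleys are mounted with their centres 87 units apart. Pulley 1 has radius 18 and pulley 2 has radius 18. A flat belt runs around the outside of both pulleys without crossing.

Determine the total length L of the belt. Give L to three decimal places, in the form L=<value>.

open belt: β = asin((r2−r1)/C) = asin(0/87) = 0.0000°
wrap1 = π − 2β = 180.0000°
wrap2 = π + 2β = 180.0000°
tangent length = C·cosβ = 87.0000
L = r1·wrap1 + r2·wrap2 + 2·C·cosβ = 18·3.1416 + 18·3.1416 + 2·87.0000 = 287.0973

L=287.097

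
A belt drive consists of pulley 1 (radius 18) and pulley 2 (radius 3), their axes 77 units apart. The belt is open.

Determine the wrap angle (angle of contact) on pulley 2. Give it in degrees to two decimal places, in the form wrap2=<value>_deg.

open belt: β = asin((r2−r1)/C) = asin(-15/77) = -11.2333°
wrap1 = π − 2β = 202.4667°
wrap2 = π + 2β = 157.5333°

wrap2=157.53_deg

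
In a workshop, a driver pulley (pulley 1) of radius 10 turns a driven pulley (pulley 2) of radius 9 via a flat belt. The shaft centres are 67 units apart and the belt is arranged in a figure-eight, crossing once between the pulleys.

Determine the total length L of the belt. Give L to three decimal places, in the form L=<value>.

L=199.115

crossed belt: β = asin((r1+r2)/C) = asin(19/67) = 16.4741°
wrap1 = wrap2 = π + 2β = 212.9482°
tangent length = C·cosβ = 64.2495
L = (r1+r2)·wrap + 2·C·cosβ = 19·3.7166 + 2·64.2495 = 199.1153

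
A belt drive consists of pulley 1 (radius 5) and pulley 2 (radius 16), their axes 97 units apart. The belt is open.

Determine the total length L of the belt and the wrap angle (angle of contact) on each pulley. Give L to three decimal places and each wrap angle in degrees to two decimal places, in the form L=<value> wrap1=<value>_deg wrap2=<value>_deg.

open belt: β = asin((r2−r1)/C) = asin(11/97) = 6.5115°
wrap1 = π − 2β = 166.9771°
wrap2 = π + 2β = 193.0229°
tangent length = C·cosβ = 96.3743
L = r1·wrap1 + r2·wrap2 + 2·C·cosβ = 5·2.9143 + 16·3.3689 + 2·96.3743 = 261.2222

L=261.222 wrap1=166.98_deg wrap2=193.02_deg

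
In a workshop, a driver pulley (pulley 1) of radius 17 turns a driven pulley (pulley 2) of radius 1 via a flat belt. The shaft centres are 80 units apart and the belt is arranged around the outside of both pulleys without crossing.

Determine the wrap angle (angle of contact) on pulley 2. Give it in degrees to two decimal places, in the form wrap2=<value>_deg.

open belt: β = asin((r2−r1)/C) = asin(-16/80) = -11.5370°
wrap1 = π − 2β = 203.0739°
wrap2 = π + 2β = 156.9261°

wrap2=156.93_deg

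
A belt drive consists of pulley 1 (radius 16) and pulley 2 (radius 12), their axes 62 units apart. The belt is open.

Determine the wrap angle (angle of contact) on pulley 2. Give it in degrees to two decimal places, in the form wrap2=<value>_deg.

wrap2=172.60_deg

open belt: β = asin((r2−r1)/C) = asin(-4/62) = -3.6991°
wrap1 = π − 2β = 187.3981°
wrap2 = π + 2β = 172.6019°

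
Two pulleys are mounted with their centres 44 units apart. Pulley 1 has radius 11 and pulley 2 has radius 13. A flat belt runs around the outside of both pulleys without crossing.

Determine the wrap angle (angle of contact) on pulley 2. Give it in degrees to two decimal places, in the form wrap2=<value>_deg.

wrap2=185.21_deg

open belt: β = asin((r2−r1)/C) = asin(2/44) = 2.6053°
wrap1 = π − 2β = 174.7895°
wrap2 = π + 2β = 185.2105°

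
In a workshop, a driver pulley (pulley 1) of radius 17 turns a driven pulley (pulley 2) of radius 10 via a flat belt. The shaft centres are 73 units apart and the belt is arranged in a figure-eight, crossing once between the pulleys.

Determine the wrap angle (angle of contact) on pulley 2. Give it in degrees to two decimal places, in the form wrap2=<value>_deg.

wrap2=223.41_deg

crossed belt: β = asin((r1+r2)/C) = asin(27/73) = 21.7072°
wrap1 = wrap2 = π + 2β = 223.4143°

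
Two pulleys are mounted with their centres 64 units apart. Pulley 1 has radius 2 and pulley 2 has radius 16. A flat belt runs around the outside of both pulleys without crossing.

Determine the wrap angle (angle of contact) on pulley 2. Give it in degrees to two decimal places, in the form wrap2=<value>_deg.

wrap2=205.27_deg

open belt: β = asin((r2−r1)/C) = asin(14/64) = 12.6356°
wrap1 = π − 2β = 154.7287°
wrap2 = π + 2β = 205.2713°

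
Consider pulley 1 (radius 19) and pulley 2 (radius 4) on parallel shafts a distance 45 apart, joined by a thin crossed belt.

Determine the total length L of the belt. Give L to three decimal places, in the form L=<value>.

crossed belt: β = asin((r1+r2)/C) = asin(23/45) = 30.7379°
wrap1 = wrap2 = π + 2β = 241.4757°
tangent length = C·cosβ = 38.6782
L = (r1+r2)·wrap + 2·C·cosβ = 23·4.2145 + 2·38.6782 = 174.2909

L=174.291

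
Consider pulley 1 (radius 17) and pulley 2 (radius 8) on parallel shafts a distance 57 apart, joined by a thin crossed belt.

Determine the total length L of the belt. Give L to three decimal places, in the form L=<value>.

crossed belt: β = asin((r1+r2)/C) = asin(25/57) = 26.0144°
wrap1 = wrap2 = π + 2β = 232.0287°
tangent length = C·cosβ = 51.2250
L = (r1+r2)·wrap + 2·C·cosβ = 25·4.0497 + 2·51.2250 = 203.6916

L=203.692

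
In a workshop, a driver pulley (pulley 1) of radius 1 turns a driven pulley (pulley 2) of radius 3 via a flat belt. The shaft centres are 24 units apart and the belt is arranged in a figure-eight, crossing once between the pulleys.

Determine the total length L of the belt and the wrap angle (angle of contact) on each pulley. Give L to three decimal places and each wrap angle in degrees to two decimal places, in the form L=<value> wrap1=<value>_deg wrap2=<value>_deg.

L=61.235 wrap1=199.19_deg wrap2=199.19_deg

crossed belt: β = asin((r1+r2)/C) = asin(4/24) = 9.5941°
wrap1 = wrap2 = π + 2β = 199.1881°
tangent length = C·cosβ = 23.6643
L = (r1+r2)·wrap + 2·C·cosβ = 4·3.4765 + 2·23.6643 = 61.2346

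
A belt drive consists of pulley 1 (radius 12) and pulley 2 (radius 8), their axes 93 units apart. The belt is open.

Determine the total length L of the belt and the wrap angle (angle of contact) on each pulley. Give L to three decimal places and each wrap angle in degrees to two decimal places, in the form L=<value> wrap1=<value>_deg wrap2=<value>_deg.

open belt: β = asin((r2−r1)/C) = asin(-4/93) = -2.4651°
wrap1 = π − 2β = 184.9302°
wrap2 = π + 2β = 175.0698°
tangent length = C·cosβ = 92.9139
L = r1·wrap1 + r2·wrap2 + 2·C·cosβ = 12·3.2276 + 8·3.0555 + 2·92.9139 = 249.0039

L=249.004 wrap1=184.93_deg wrap2=175.07_deg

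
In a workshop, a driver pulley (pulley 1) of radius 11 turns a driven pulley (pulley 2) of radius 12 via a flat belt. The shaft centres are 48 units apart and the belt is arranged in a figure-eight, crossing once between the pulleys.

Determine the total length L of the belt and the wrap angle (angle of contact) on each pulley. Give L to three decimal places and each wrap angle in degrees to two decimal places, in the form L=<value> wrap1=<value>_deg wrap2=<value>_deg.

L=179.505 wrap1=237.26_deg wrap2=237.26_deg

crossed belt: β = asin((r1+r2)/C) = asin(23/48) = 28.6310°
wrap1 = wrap2 = π + 2β = 237.2620°
tangent length = C·cosβ = 42.1307
L = (r1+r2)·wrap + 2·C·cosβ = 23·4.1410 + 2·42.1307 = 179.5046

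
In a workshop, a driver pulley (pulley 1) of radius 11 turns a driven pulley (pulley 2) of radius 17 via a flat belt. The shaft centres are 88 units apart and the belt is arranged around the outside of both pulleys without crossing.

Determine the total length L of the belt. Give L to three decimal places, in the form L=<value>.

open belt: β = asin((r2−r1)/C) = asin(6/88) = 3.9096°
wrap1 = π − 2β = 172.1809°
wrap2 = π + 2β = 187.8191°
tangent length = C·cosβ = 87.7952
L = r1·wrap1 + r2·wrap2 + 2·C·cosβ = 11·3.0051 + 17·3.2781 + 2·87.7952 = 264.3738

L=264.374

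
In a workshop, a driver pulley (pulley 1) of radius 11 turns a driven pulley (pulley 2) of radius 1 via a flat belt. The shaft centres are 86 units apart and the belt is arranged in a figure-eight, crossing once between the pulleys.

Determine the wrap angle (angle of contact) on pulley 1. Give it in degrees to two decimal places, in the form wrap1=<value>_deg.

crossed belt: β = asin((r1+r2)/C) = asin(12/86) = 8.0209°
wrap1 = wrap2 = π + 2β = 196.0419°

wrap1=196.04_deg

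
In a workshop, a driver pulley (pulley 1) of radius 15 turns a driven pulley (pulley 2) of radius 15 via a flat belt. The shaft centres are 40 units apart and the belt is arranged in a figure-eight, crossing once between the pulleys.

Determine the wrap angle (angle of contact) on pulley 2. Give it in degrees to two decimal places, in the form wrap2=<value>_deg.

crossed belt: β = asin((r1+r2)/C) = asin(30/40) = 48.5904°
wrap1 = wrap2 = π + 2β = 277.1808°

wrap2=277.18_deg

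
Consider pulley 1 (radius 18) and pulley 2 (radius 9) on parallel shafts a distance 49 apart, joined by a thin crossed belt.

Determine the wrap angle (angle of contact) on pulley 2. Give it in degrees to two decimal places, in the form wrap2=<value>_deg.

wrap2=246.87_deg

crossed belt: β = asin((r1+r2)/C) = asin(27/49) = 33.4370°
wrap1 = wrap2 = π + 2β = 246.8741°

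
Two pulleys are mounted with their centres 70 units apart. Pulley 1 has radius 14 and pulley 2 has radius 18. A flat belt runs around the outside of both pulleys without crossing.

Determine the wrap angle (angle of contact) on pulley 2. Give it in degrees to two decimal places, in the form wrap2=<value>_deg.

open belt: β = asin((r2−r1)/C) = asin(4/70) = 3.2758°
wrap1 = π − 2β = 173.4483°
wrap2 = π + 2β = 186.5517°

wrap2=186.55_deg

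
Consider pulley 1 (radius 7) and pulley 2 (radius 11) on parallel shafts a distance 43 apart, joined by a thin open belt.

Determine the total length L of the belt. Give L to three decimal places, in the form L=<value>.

open belt: β = asin((r2−r1)/C) = asin(4/43) = 5.3376°
wrap1 = π − 2β = 169.3249°
wrap2 = π + 2β = 190.6751°
tangent length = C·cosβ = 42.8135
L = r1·wrap1 + r2·wrap2 + 2·C·cosβ = 7·2.9553 + 11·3.3279 + 2·42.8135 = 142.9210

L=142.921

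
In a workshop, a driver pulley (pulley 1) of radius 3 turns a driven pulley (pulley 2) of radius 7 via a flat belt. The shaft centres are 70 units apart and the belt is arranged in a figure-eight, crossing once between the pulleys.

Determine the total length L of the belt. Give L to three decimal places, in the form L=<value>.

L=172.847

crossed belt: β = asin((r1+r2)/C) = asin(10/70) = 8.2132°
wrap1 = wrap2 = π + 2β = 196.4264°
tangent length = C·cosβ = 69.2820
L = (r1+r2)·wrap + 2·C·cosβ = 10·3.4283 + 2·69.2820 = 172.8469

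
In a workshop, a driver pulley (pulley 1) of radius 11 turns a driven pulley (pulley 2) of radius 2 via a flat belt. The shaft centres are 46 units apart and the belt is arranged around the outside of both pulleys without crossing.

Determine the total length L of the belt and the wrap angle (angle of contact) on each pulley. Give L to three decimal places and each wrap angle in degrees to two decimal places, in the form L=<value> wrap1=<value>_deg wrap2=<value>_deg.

L=134.607 wrap1=202.57_deg wrap2=157.43_deg

open belt: β = asin((r2−r1)/C) = asin(-9/46) = -11.2828°
wrap1 = π − 2β = 202.5656°
wrap2 = π + 2β = 157.4344°
tangent length = C·cosβ = 45.1110
L = r1·wrap1 + r2·wrap2 + 2·C·cosβ = 11·3.5354 + 2·2.7477 + 2·45.1110 = 134.6073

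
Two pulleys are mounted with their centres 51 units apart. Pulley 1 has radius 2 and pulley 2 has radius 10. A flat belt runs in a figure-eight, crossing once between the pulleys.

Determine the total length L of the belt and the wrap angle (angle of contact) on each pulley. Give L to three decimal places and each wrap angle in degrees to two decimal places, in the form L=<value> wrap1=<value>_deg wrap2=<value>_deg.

L=142.536 wrap1=207.22_deg wrap2=207.22_deg

crossed belt: β = asin((r1+r2)/C) = asin(12/51) = 13.6090°
wrap1 = wrap2 = π + 2β = 207.2179°
tangent length = C·cosβ = 49.5681
L = (r1+r2)·wrap + 2·C·cosβ = 12·3.6166 + 2·49.5681 = 142.5359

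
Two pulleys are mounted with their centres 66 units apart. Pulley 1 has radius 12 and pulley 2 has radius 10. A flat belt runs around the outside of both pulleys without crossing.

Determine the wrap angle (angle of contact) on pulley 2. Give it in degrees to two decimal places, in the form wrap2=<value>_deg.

open belt: β = asin((r2−r1)/C) = asin(-2/66) = -1.7365°
wrap1 = π − 2β = 183.4730°
wrap2 = π + 2β = 176.5270°

wrap2=176.53_deg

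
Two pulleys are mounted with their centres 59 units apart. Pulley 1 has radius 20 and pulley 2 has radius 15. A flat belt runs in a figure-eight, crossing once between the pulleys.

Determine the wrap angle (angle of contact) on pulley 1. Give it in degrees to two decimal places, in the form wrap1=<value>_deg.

wrap1=252.77_deg

crossed belt: β = asin((r1+r2)/C) = asin(35/59) = 36.3859°
wrap1 = wrap2 = π + 2β = 252.7717°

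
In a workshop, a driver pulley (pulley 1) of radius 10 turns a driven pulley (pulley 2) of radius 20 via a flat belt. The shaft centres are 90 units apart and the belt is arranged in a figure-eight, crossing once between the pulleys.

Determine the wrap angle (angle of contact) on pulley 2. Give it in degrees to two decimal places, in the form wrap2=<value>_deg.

crossed belt: β = asin((r1+r2)/C) = asin(30/90) = 19.4712°
wrap1 = wrap2 = π + 2β = 218.9424°

wrap2=218.94_deg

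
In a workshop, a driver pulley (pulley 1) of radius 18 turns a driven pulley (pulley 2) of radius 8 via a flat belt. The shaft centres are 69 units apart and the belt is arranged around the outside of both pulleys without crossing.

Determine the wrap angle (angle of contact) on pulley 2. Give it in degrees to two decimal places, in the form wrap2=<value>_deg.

open belt: β = asin((r2−r1)/C) = asin(-10/69) = -8.3331°
wrap1 = π − 2β = 196.6662°
wrap2 = π + 2β = 163.3338°

wrap2=163.33_deg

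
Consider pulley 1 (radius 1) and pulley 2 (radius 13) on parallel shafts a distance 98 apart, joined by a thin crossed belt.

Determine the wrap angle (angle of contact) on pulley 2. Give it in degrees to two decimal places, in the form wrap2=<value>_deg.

wrap2=196.43_deg

crossed belt: β = asin((r1+r2)/C) = asin(14/98) = 8.2132°
wrap1 = wrap2 = π + 2β = 196.4264°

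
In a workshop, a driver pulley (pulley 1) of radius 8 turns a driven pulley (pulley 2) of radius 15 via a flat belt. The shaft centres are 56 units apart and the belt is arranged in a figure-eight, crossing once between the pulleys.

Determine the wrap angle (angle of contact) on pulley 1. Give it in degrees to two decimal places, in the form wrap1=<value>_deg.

wrap1=228.50_deg

crossed belt: β = asin((r1+r2)/C) = asin(23/56) = 24.2497°
wrap1 = wrap2 = π + 2β = 228.4994°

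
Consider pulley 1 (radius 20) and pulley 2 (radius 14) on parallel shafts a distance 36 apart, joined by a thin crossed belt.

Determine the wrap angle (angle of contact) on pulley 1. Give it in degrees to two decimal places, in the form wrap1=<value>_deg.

wrap1=321.62_deg

crossed belt: β = asin((r1+r2)/C) = asin(34/36) = 70.8119°
wrap1 = wrap2 = π + 2β = 321.6237°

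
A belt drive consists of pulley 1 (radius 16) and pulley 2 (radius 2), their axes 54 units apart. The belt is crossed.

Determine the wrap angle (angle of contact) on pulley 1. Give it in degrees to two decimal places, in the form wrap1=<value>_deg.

crossed belt: β = asin((r1+r2)/C) = asin(18/54) = 19.4712°
wrap1 = wrap2 = π + 2β = 218.9424°

wrap1=218.94_deg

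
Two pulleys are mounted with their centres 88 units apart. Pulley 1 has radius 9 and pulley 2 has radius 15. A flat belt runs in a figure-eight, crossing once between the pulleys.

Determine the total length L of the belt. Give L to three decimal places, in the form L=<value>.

L=257.985

crossed belt: β = asin((r1+r2)/C) = asin(24/88) = 15.8266°
wrap1 = wrap2 = π + 2β = 211.6532°
tangent length = C·cosβ = 84.6640
L = (r1+r2)·wrap + 2·C·cosβ = 24·3.6940 + 2·84.6640 = 257.9852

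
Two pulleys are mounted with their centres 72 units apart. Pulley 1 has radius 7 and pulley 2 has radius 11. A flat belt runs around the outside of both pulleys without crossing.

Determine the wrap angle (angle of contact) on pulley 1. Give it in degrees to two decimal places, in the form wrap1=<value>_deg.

wrap1=173.63_deg

open belt: β = asin((r2−r1)/C) = asin(4/72) = 3.1847°
wrap1 = π − 2β = 173.6305°
wrap2 = π + 2β = 186.3695°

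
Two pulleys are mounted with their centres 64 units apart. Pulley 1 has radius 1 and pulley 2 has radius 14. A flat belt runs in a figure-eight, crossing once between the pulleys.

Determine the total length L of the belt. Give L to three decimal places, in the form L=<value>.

crossed belt: β = asin((r1+r2)/C) = asin(15/64) = 13.5548°
wrap1 = wrap2 = π + 2β = 207.1096°
tangent length = C·cosβ = 62.2174
L = (r1+r2)·wrap + 2·C·cosβ = 15·3.6147 + 2·62.2174 = 178.6559

L=178.656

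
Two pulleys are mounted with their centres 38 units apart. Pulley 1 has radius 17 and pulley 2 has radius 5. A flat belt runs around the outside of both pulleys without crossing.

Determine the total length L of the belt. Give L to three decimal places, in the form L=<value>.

open belt: β = asin((r2−r1)/C) = asin(-12/38) = -18.4085°
wrap1 = π − 2β = 216.8170°
wrap2 = π + 2β = 143.1830°
tangent length = C·cosβ = 36.0555
L = r1·wrap1 + r2·wrap2 + 2·C·cosβ = 17·3.7842 + 5·2.4990 + 2·36.0555 = 148.9370

L=148.937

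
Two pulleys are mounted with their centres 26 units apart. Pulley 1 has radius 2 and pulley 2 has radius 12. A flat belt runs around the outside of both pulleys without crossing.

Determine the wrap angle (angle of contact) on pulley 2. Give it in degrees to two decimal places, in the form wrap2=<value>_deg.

wrap2=225.24_deg

open belt: β = asin((r2−r1)/C) = asin(10/26) = 22.6199°
wrap1 = π − 2β = 134.7603°
wrap2 = π + 2β = 225.2397°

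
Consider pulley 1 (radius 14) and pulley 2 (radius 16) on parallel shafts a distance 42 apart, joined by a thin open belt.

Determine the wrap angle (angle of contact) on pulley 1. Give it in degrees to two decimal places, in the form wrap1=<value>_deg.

wrap1=174.54_deg

open belt: β = asin((r2−r1)/C) = asin(2/42) = 2.7294°
wrap1 = π − 2β = 174.5412°
wrap2 = π + 2β = 185.4588°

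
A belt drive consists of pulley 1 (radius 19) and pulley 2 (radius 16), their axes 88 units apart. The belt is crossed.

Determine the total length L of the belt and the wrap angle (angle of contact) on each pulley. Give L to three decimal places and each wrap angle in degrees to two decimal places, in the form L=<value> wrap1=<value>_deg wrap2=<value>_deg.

crossed belt: β = asin((r1+r2)/C) = asin(35/88) = 23.4362°
wrap1 = wrap2 = π + 2β = 226.8724°
tangent length = C·cosβ = 80.7403
L = (r1+r2)·wrap + 2·C·cosβ = 35·3.9597 + 2·80.7403 = 300.0691

L=300.069 wrap1=226.87_deg wrap2=226.87_deg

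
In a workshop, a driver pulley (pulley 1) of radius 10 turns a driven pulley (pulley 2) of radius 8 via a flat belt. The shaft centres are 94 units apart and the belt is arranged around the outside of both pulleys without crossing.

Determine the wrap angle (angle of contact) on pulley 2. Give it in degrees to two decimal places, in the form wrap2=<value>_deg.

open belt: β = asin((r2−r1)/C) = asin(-2/94) = -1.2192°
wrap1 = π − 2β = 182.4383°
wrap2 = π + 2β = 177.5617°

wrap2=177.56_deg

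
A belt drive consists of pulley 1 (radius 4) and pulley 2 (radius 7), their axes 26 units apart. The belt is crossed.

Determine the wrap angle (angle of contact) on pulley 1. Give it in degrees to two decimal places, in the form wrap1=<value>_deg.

crossed belt: β = asin((r1+r2)/C) = asin(11/26) = 25.0290°
wrap1 = wrap2 = π + 2β = 230.0580°

wrap1=230.06_deg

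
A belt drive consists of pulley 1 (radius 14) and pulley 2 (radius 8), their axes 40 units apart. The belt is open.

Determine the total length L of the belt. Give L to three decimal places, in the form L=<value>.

open belt: β = asin((r2−r1)/C) = asin(-6/40) = -8.6269°
wrap1 = π − 2β = 197.2539°
wrap2 = π + 2β = 162.7461°
tangent length = C·cosβ = 39.5474
L = r1·wrap1 + r2·wrap2 + 2·C·cosβ = 14·3.4427 + 8·2.8405 + 2·39.5474 = 150.0167

L=150.017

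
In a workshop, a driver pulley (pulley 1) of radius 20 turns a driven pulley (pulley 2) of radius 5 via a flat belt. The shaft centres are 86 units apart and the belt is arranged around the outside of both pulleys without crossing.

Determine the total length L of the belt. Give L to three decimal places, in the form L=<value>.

open belt: β = asin((r2−r1)/C) = asin(-15/86) = -10.0448°
wrap1 = π − 2β = 200.0897°
wrap2 = π + 2β = 159.9103°
tangent length = C·cosβ = 84.6818
L = r1·wrap1 + r2·wrap2 + 2·C·cosβ = 20·3.4922 + 5·2.7910 + 2·84.6818 = 253.1628

L=253.163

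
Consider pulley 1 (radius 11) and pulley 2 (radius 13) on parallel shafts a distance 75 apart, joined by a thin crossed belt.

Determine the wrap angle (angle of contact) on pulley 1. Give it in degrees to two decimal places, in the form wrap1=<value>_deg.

wrap1=217.33_deg

crossed belt: β = asin((r1+r2)/C) = asin(24/75) = 18.6629°
wrap1 = wrap2 = π + 2β = 217.3258°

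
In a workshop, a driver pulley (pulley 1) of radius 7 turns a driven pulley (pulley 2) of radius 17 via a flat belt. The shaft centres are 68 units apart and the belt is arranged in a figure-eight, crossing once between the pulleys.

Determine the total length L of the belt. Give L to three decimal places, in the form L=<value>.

L=219.960

crossed belt: β = asin((r1+r2)/C) = asin(24/68) = 20.6673°
wrap1 = wrap2 = π + 2β = 221.3346°
tangent length = C·cosβ = 63.6239
L = (r1+r2)·wrap + 2·C·cosβ = 24·3.8630 + 2·63.6239 = 219.9602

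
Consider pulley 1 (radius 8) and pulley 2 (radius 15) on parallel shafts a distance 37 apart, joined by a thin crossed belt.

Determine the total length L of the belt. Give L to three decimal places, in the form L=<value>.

crossed belt: β = asin((r1+r2)/C) = asin(23/37) = 38.4347°
wrap1 = wrap2 = π + 2β = 256.8693°
tangent length = C·cosβ = 28.9828
L = (r1+r2)·wrap + 2·C·cosβ = 23·4.4832 + 2·28.9828 = 161.0795

L=161.079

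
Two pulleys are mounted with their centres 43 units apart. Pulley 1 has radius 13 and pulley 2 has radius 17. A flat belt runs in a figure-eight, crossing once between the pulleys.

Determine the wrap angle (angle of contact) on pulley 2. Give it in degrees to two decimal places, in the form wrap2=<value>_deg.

wrap2=268.48_deg

crossed belt: β = asin((r1+r2)/C) = asin(30/43) = 44.2407°
wrap1 = wrap2 = π + 2β = 268.4814°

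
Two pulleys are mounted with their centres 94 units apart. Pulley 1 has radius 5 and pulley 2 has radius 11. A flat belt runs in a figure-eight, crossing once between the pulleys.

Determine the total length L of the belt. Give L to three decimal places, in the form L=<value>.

L=240.996

crossed belt: β = asin((r1+r2)/C) = asin(16/94) = 9.8002°
wrap1 = wrap2 = π + 2β = 199.6004°
tangent length = C·cosβ = 92.6283
L = (r1+r2)·wrap + 2·C·cosβ = 16·3.4837 + 2·92.6283 = 240.9955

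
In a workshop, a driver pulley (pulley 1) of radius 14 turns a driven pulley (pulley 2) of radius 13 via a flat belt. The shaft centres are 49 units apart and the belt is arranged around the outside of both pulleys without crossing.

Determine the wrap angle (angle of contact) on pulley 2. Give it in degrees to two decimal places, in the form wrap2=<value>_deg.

wrap2=177.66_deg

open belt: β = asin((r2−r1)/C) = asin(-1/49) = -1.1694°
wrap1 = π − 2β = 182.3388°
wrap2 = π + 2β = 177.6612°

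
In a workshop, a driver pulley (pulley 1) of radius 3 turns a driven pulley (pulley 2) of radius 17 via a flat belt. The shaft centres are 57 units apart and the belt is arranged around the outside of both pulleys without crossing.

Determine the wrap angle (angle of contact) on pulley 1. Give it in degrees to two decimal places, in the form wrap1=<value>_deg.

wrap1=151.56_deg

open belt: β = asin((r2−r1)/C) = asin(14/57) = 14.2181°
wrap1 = π − 2β = 151.5638°
wrap2 = π + 2β = 208.4362°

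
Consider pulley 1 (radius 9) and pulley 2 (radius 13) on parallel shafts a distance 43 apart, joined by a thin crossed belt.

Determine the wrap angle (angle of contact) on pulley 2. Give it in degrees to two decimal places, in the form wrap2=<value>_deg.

crossed belt: β = asin((r1+r2)/C) = asin(22/43) = 30.7723°
wrap1 = wrap2 = π + 2β = 241.5446°

wrap2=241.54_deg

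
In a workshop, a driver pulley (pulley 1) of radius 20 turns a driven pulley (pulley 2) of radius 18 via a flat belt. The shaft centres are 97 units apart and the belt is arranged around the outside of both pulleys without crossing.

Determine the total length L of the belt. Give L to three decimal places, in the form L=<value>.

open belt: β = asin((r2−r1)/C) = asin(-2/97) = -1.1814°
wrap1 = π − 2β = 182.3629°
wrap2 = π + 2β = 177.6371°
tangent length = C·cosβ = 96.9794
L = r1·wrap1 + r2·wrap2 + 2·C·cosβ = 20·3.1828 + 18·3.1004 + 2·96.9794 = 313.4218

L=313.422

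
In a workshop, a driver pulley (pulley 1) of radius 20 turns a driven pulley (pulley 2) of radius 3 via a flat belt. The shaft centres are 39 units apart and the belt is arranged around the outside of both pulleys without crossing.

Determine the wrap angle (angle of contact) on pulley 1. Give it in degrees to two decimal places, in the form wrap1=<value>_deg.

wrap1=231.68_deg

open belt: β = asin((r2−r1)/C) = asin(-17/39) = -25.8424°
wrap1 = π − 2β = 231.6848°
wrap2 = π + 2β = 128.3152°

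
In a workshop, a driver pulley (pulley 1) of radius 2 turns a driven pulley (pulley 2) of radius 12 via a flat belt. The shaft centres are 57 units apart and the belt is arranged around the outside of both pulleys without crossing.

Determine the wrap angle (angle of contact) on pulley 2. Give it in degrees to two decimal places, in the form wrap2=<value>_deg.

wrap2=200.21_deg

open belt: β = asin((r2−r1)/C) = asin(10/57) = 10.1042°
wrap1 = π − 2β = 159.7916°
wrap2 = π + 2β = 200.2084°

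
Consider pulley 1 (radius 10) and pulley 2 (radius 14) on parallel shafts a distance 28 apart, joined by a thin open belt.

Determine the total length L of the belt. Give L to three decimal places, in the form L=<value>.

open belt: β = asin((r2−r1)/C) = asin(4/28) = 8.2132°
wrap1 = π − 2β = 163.5736°
wrap2 = π + 2β = 196.4264°
tangent length = C·cosβ = 27.7128
L = r1·wrap1 + r2·wrap2 + 2·C·cosβ = 10·2.8549 + 14·3.4283 + 2·27.7128 = 131.9706

L=131.971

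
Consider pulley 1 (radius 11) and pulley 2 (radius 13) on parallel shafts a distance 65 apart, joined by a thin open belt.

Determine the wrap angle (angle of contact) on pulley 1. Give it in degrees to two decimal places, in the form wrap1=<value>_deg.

wrap1=176.47_deg

open belt: β = asin((r2−r1)/C) = asin(2/65) = 1.7632°
wrap1 = π − 2β = 176.4735°
wrap2 = π + 2β = 183.5265°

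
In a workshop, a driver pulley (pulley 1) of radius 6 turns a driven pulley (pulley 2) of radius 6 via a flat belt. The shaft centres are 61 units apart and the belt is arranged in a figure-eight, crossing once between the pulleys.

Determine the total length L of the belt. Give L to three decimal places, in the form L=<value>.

crossed belt: β = asin((r1+r2)/C) = asin(12/61) = 11.3453°
wrap1 = wrap2 = π + 2β = 202.6906°
tangent length = C·cosβ = 59.8080
L = (r1+r2)·wrap + 2·C·cosβ = 12·3.5376 + 2·59.8080 = 162.0675

L=162.067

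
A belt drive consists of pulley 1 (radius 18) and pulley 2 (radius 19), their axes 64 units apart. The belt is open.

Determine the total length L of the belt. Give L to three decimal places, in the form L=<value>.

open belt: β = asin((r2−r1)/C) = asin(1/64) = 0.8953°
wrap1 = π − 2β = 178.2094°
wrap2 = π + 2β = 181.7906°
tangent length = C·cosβ = 63.9922
L = r1·wrap1 + r2·wrap2 + 2·C·cosβ = 18·3.1103 + 19·3.1728 + 2·63.9922 = 244.2546

L=244.255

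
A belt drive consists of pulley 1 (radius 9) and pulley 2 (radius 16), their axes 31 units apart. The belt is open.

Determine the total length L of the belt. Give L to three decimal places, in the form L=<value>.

L=142.127

open belt: β = asin((r2−r1)/C) = asin(7/31) = 13.0503°
wrap1 = π − 2β = 153.8994°
wrap2 = π + 2β = 206.1006°
tangent length = C·cosβ = 30.1993
L = r1·wrap1 + r2·wrap2 + 2·C·cosβ = 9·2.6861 + 16·3.5971 + 2·30.1993 = 142.1273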